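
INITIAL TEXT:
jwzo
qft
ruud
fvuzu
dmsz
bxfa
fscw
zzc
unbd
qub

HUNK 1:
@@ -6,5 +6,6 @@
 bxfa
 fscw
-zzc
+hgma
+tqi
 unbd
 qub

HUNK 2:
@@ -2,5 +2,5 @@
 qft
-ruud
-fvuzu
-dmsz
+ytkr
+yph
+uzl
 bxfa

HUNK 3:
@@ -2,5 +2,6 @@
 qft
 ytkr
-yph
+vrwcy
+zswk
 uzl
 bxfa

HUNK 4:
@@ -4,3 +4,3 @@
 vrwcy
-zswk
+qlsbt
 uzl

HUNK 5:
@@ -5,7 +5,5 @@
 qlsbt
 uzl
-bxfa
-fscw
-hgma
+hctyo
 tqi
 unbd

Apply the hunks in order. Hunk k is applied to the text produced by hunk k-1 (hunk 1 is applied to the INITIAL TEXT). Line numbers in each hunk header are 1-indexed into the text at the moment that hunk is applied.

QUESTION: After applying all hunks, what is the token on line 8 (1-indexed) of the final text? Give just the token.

Hunk 1: at line 6 remove [zzc] add [hgma,tqi] -> 11 lines: jwzo qft ruud fvuzu dmsz bxfa fscw hgma tqi unbd qub
Hunk 2: at line 2 remove [ruud,fvuzu,dmsz] add [ytkr,yph,uzl] -> 11 lines: jwzo qft ytkr yph uzl bxfa fscw hgma tqi unbd qub
Hunk 3: at line 2 remove [yph] add [vrwcy,zswk] -> 12 lines: jwzo qft ytkr vrwcy zswk uzl bxfa fscw hgma tqi unbd qub
Hunk 4: at line 4 remove [zswk] add [qlsbt] -> 12 lines: jwzo qft ytkr vrwcy qlsbt uzl bxfa fscw hgma tqi unbd qub
Hunk 5: at line 5 remove [bxfa,fscw,hgma] add [hctyo] -> 10 lines: jwzo qft ytkr vrwcy qlsbt uzl hctyo tqi unbd qub
Final line 8: tqi

Answer: tqi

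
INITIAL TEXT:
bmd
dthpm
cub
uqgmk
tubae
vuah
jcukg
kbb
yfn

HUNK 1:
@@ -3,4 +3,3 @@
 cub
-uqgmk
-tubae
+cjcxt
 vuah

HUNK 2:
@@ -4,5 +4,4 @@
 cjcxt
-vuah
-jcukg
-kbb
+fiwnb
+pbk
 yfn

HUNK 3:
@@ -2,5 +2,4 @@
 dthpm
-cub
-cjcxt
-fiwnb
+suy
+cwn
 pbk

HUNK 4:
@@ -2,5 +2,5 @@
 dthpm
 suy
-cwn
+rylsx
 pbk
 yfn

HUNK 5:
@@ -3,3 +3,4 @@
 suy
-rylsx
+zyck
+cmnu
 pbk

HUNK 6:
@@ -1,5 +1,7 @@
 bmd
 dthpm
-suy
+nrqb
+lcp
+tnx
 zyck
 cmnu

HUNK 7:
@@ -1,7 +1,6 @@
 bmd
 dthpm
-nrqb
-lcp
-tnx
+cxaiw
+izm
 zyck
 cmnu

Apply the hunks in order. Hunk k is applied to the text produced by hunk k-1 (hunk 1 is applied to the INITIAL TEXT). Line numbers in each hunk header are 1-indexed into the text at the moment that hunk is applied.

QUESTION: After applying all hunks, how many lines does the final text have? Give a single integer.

Hunk 1: at line 3 remove [uqgmk,tubae] add [cjcxt] -> 8 lines: bmd dthpm cub cjcxt vuah jcukg kbb yfn
Hunk 2: at line 4 remove [vuah,jcukg,kbb] add [fiwnb,pbk] -> 7 lines: bmd dthpm cub cjcxt fiwnb pbk yfn
Hunk 3: at line 2 remove [cub,cjcxt,fiwnb] add [suy,cwn] -> 6 lines: bmd dthpm suy cwn pbk yfn
Hunk 4: at line 2 remove [cwn] add [rylsx] -> 6 lines: bmd dthpm suy rylsx pbk yfn
Hunk 5: at line 3 remove [rylsx] add [zyck,cmnu] -> 7 lines: bmd dthpm suy zyck cmnu pbk yfn
Hunk 6: at line 1 remove [suy] add [nrqb,lcp,tnx] -> 9 lines: bmd dthpm nrqb lcp tnx zyck cmnu pbk yfn
Hunk 7: at line 1 remove [nrqb,lcp,tnx] add [cxaiw,izm] -> 8 lines: bmd dthpm cxaiw izm zyck cmnu pbk yfn
Final line count: 8

Answer: 8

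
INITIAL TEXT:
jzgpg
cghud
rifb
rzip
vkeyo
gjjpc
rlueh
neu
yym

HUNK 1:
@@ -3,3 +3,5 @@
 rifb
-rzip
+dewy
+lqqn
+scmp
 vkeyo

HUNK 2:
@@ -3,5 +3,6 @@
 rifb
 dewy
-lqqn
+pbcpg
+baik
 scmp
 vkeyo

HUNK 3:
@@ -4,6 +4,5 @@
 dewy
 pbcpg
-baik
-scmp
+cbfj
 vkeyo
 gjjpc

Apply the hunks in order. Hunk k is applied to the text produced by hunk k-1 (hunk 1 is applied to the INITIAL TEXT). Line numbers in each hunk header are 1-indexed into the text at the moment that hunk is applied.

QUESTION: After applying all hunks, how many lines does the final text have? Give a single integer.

Answer: 11

Derivation:
Hunk 1: at line 3 remove [rzip] add [dewy,lqqn,scmp] -> 11 lines: jzgpg cghud rifb dewy lqqn scmp vkeyo gjjpc rlueh neu yym
Hunk 2: at line 3 remove [lqqn] add [pbcpg,baik] -> 12 lines: jzgpg cghud rifb dewy pbcpg baik scmp vkeyo gjjpc rlueh neu yym
Hunk 3: at line 4 remove [baik,scmp] add [cbfj] -> 11 lines: jzgpg cghud rifb dewy pbcpg cbfj vkeyo gjjpc rlueh neu yym
Final line count: 11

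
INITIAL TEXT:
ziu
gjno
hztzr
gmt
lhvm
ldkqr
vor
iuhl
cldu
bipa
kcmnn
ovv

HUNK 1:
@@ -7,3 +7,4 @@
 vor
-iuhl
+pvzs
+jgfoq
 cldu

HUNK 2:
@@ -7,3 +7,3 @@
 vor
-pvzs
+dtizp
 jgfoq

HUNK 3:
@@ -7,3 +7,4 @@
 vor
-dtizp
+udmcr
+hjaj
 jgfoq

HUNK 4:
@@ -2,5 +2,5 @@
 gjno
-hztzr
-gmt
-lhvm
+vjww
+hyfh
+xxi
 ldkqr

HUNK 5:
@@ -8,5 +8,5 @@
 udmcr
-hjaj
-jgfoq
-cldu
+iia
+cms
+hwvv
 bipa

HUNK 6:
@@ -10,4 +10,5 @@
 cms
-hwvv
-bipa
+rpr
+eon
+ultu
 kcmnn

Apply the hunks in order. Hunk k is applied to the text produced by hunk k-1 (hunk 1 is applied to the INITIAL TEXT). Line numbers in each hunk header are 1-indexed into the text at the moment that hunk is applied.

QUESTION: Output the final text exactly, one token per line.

Answer: ziu
gjno
vjww
hyfh
xxi
ldkqr
vor
udmcr
iia
cms
rpr
eon
ultu
kcmnn
ovv

Derivation:
Hunk 1: at line 7 remove [iuhl] add [pvzs,jgfoq] -> 13 lines: ziu gjno hztzr gmt lhvm ldkqr vor pvzs jgfoq cldu bipa kcmnn ovv
Hunk 2: at line 7 remove [pvzs] add [dtizp] -> 13 lines: ziu gjno hztzr gmt lhvm ldkqr vor dtizp jgfoq cldu bipa kcmnn ovv
Hunk 3: at line 7 remove [dtizp] add [udmcr,hjaj] -> 14 lines: ziu gjno hztzr gmt lhvm ldkqr vor udmcr hjaj jgfoq cldu bipa kcmnn ovv
Hunk 4: at line 2 remove [hztzr,gmt,lhvm] add [vjww,hyfh,xxi] -> 14 lines: ziu gjno vjww hyfh xxi ldkqr vor udmcr hjaj jgfoq cldu bipa kcmnn ovv
Hunk 5: at line 8 remove [hjaj,jgfoq,cldu] add [iia,cms,hwvv] -> 14 lines: ziu gjno vjww hyfh xxi ldkqr vor udmcr iia cms hwvv bipa kcmnn ovv
Hunk 6: at line 10 remove [hwvv,bipa] add [rpr,eon,ultu] -> 15 lines: ziu gjno vjww hyfh xxi ldkqr vor udmcr iia cms rpr eon ultu kcmnn ovv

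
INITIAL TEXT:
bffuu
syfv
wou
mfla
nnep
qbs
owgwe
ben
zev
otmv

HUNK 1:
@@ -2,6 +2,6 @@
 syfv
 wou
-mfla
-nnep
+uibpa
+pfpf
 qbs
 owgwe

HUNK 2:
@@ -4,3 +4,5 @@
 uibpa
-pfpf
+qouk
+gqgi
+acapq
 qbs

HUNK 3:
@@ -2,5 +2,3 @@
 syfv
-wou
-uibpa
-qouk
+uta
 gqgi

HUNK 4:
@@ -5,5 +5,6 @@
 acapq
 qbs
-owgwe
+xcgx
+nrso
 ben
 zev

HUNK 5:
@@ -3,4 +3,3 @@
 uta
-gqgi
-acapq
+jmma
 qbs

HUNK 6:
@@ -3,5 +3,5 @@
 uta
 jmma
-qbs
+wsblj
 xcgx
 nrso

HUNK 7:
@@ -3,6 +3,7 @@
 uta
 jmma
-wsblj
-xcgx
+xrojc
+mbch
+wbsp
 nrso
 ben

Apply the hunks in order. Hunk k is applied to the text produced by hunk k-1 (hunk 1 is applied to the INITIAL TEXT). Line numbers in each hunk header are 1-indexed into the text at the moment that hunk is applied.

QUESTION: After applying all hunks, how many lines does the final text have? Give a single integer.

Answer: 11

Derivation:
Hunk 1: at line 2 remove [mfla,nnep] add [uibpa,pfpf] -> 10 lines: bffuu syfv wou uibpa pfpf qbs owgwe ben zev otmv
Hunk 2: at line 4 remove [pfpf] add [qouk,gqgi,acapq] -> 12 lines: bffuu syfv wou uibpa qouk gqgi acapq qbs owgwe ben zev otmv
Hunk 3: at line 2 remove [wou,uibpa,qouk] add [uta] -> 10 lines: bffuu syfv uta gqgi acapq qbs owgwe ben zev otmv
Hunk 4: at line 5 remove [owgwe] add [xcgx,nrso] -> 11 lines: bffuu syfv uta gqgi acapq qbs xcgx nrso ben zev otmv
Hunk 5: at line 3 remove [gqgi,acapq] add [jmma] -> 10 lines: bffuu syfv uta jmma qbs xcgx nrso ben zev otmv
Hunk 6: at line 3 remove [qbs] add [wsblj] -> 10 lines: bffuu syfv uta jmma wsblj xcgx nrso ben zev otmv
Hunk 7: at line 3 remove [wsblj,xcgx] add [xrojc,mbch,wbsp] -> 11 lines: bffuu syfv uta jmma xrojc mbch wbsp nrso ben zev otmv
Final line count: 11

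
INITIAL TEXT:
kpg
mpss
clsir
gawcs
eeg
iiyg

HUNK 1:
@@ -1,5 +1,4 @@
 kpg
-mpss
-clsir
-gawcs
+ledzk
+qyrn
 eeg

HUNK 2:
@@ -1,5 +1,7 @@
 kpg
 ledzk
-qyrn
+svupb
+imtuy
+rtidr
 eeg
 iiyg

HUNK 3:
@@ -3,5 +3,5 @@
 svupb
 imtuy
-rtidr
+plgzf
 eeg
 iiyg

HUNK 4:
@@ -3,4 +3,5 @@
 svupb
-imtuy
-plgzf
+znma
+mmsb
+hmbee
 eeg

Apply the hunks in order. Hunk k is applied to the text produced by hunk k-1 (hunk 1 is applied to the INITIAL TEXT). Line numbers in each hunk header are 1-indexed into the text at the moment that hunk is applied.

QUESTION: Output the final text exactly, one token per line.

Hunk 1: at line 1 remove [mpss,clsir,gawcs] add [ledzk,qyrn] -> 5 lines: kpg ledzk qyrn eeg iiyg
Hunk 2: at line 1 remove [qyrn] add [svupb,imtuy,rtidr] -> 7 lines: kpg ledzk svupb imtuy rtidr eeg iiyg
Hunk 3: at line 3 remove [rtidr] add [plgzf] -> 7 lines: kpg ledzk svupb imtuy plgzf eeg iiyg
Hunk 4: at line 3 remove [imtuy,plgzf] add [znma,mmsb,hmbee] -> 8 lines: kpg ledzk svupb znma mmsb hmbee eeg iiyg

Answer: kpg
ledzk
svupb
znma
mmsb
hmbee
eeg
iiyg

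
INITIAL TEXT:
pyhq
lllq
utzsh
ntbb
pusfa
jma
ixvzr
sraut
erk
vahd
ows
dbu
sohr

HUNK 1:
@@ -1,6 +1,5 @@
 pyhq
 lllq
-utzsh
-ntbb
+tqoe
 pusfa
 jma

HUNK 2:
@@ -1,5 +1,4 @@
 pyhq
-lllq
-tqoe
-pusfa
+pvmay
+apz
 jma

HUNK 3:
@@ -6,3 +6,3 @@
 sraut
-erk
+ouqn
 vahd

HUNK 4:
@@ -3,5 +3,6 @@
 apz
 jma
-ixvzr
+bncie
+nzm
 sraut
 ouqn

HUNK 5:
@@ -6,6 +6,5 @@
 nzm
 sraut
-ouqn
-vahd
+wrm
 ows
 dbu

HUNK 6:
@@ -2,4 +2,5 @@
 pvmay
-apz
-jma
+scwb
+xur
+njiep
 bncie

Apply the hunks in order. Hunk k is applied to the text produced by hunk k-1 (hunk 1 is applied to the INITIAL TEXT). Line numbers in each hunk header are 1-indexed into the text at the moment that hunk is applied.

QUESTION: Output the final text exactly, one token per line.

Hunk 1: at line 1 remove [utzsh,ntbb] add [tqoe] -> 12 lines: pyhq lllq tqoe pusfa jma ixvzr sraut erk vahd ows dbu sohr
Hunk 2: at line 1 remove [lllq,tqoe,pusfa] add [pvmay,apz] -> 11 lines: pyhq pvmay apz jma ixvzr sraut erk vahd ows dbu sohr
Hunk 3: at line 6 remove [erk] add [ouqn] -> 11 lines: pyhq pvmay apz jma ixvzr sraut ouqn vahd ows dbu sohr
Hunk 4: at line 3 remove [ixvzr] add [bncie,nzm] -> 12 lines: pyhq pvmay apz jma bncie nzm sraut ouqn vahd ows dbu sohr
Hunk 5: at line 6 remove [ouqn,vahd] add [wrm] -> 11 lines: pyhq pvmay apz jma bncie nzm sraut wrm ows dbu sohr
Hunk 6: at line 2 remove [apz,jma] add [scwb,xur,njiep] -> 12 lines: pyhq pvmay scwb xur njiep bncie nzm sraut wrm ows dbu sohr

Answer: pyhq
pvmay
scwb
xur
njiep
bncie
nzm
sraut
wrm
ows
dbu
sohr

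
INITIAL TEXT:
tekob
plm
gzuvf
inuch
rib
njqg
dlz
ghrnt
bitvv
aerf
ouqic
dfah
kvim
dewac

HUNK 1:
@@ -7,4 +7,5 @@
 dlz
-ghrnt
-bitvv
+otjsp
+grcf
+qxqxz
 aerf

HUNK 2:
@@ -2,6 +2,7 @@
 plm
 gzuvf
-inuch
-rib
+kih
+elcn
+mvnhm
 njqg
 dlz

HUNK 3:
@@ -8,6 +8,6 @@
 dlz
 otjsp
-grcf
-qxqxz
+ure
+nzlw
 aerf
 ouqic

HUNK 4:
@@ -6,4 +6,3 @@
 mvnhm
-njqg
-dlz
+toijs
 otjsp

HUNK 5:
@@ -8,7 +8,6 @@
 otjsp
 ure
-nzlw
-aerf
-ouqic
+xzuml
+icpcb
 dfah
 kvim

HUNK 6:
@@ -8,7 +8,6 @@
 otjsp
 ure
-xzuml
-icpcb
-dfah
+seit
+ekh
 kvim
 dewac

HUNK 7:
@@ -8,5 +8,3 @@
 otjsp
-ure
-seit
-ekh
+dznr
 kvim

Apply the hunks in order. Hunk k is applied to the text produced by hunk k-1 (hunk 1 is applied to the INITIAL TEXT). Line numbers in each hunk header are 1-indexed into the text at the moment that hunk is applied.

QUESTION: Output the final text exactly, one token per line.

Answer: tekob
plm
gzuvf
kih
elcn
mvnhm
toijs
otjsp
dznr
kvim
dewac

Derivation:
Hunk 1: at line 7 remove [ghrnt,bitvv] add [otjsp,grcf,qxqxz] -> 15 lines: tekob plm gzuvf inuch rib njqg dlz otjsp grcf qxqxz aerf ouqic dfah kvim dewac
Hunk 2: at line 2 remove [inuch,rib] add [kih,elcn,mvnhm] -> 16 lines: tekob plm gzuvf kih elcn mvnhm njqg dlz otjsp grcf qxqxz aerf ouqic dfah kvim dewac
Hunk 3: at line 8 remove [grcf,qxqxz] add [ure,nzlw] -> 16 lines: tekob plm gzuvf kih elcn mvnhm njqg dlz otjsp ure nzlw aerf ouqic dfah kvim dewac
Hunk 4: at line 6 remove [njqg,dlz] add [toijs] -> 15 lines: tekob plm gzuvf kih elcn mvnhm toijs otjsp ure nzlw aerf ouqic dfah kvim dewac
Hunk 5: at line 8 remove [nzlw,aerf,ouqic] add [xzuml,icpcb] -> 14 lines: tekob plm gzuvf kih elcn mvnhm toijs otjsp ure xzuml icpcb dfah kvim dewac
Hunk 6: at line 8 remove [xzuml,icpcb,dfah] add [seit,ekh] -> 13 lines: tekob plm gzuvf kih elcn mvnhm toijs otjsp ure seit ekh kvim dewac
Hunk 7: at line 8 remove [ure,seit,ekh] add [dznr] -> 11 lines: tekob plm gzuvf kih elcn mvnhm toijs otjsp dznr kvim dewac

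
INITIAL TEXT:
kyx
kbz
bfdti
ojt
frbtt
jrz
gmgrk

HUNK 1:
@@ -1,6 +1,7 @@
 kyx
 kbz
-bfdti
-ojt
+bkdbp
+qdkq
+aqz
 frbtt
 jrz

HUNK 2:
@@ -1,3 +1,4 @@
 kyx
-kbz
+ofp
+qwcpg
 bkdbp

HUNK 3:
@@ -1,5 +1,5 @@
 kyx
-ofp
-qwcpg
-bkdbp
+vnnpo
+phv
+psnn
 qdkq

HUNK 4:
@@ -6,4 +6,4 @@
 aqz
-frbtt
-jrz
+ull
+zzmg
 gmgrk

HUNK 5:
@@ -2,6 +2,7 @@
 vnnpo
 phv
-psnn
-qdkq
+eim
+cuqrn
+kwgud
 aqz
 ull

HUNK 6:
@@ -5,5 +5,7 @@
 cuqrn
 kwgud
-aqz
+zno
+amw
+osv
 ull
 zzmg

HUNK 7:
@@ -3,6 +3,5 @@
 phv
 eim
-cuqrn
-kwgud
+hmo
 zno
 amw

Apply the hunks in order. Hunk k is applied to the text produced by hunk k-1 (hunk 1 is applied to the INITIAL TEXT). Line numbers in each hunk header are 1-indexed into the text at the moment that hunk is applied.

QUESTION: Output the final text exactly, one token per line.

Answer: kyx
vnnpo
phv
eim
hmo
zno
amw
osv
ull
zzmg
gmgrk

Derivation:
Hunk 1: at line 1 remove [bfdti,ojt] add [bkdbp,qdkq,aqz] -> 8 lines: kyx kbz bkdbp qdkq aqz frbtt jrz gmgrk
Hunk 2: at line 1 remove [kbz] add [ofp,qwcpg] -> 9 lines: kyx ofp qwcpg bkdbp qdkq aqz frbtt jrz gmgrk
Hunk 3: at line 1 remove [ofp,qwcpg,bkdbp] add [vnnpo,phv,psnn] -> 9 lines: kyx vnnpo phv psnn qdkq aqz frbtt jrz gmgrk
Hunk 4: at line 6 remove [frbtt,jrz] add [ull,zzmg] -> 9 lines: kyx vnnpo phv psnn qdkq aqz ull zzmg gmgrk
Hunk 5: at line 2 remove [psnn,qdkq] add [eim,cuqrn,kwgud] -> 10 lines: kyx vnnpo phv eim cuqrn kwgud aqz ull zzmg gmgrk
Hunk 6: at line 5 remove [aqz] add [zno,amw,osv] -> 12 lines: kyx vnnpo phv eim cuqrn kwgud zno amw osv ull zzmg gmgrk
Hunk 7: at line 3 remove [cuqrn,kwgud] add [hmo] -> 11 lines: kyx vnnpo phv eim hmo zno amw osv ull zzmg gmgrk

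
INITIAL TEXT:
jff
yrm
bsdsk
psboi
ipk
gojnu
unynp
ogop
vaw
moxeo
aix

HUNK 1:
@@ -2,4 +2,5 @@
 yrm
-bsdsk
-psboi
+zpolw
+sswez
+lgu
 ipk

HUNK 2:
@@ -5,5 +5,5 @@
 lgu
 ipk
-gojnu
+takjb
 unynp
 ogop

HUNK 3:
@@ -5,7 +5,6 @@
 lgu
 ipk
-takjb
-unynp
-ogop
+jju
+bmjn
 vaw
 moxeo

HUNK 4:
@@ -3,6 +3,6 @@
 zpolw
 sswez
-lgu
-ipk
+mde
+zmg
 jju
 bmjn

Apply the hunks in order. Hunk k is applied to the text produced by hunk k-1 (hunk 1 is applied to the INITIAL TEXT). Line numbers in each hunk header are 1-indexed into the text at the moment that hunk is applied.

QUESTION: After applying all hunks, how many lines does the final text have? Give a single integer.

Answer: 11

Derivation:
Hunk 1: at line 2 remove [bsdsk,psboi] add [zpolw,sswez,lgu] -> 12 lines: jff yrm zpolw sswez lgu ipk gojnu unynp ogop vaw moxeo aix
Hunk 2: at line 5 remove [gojnu] add [takjb] -> 12 lines: jff yrm zpolw sswez lgu ipk takjb unynp ogop vaw moxeo aix
Hunk 3: at line 5 remove [takjb,unynp,ogop] add [jju,bmjn] -> 11 lines: jff yrm zpolw sswez lgu ipk jju bmjn vaw moxeo aix
Hunk 4: at line 3 remove [lgu,ipk] add [mde,zmg] -> 11 lines: jff yrm zpolw sswez mde zmg jju bmjn vaw moxeo aix
Final line count: 11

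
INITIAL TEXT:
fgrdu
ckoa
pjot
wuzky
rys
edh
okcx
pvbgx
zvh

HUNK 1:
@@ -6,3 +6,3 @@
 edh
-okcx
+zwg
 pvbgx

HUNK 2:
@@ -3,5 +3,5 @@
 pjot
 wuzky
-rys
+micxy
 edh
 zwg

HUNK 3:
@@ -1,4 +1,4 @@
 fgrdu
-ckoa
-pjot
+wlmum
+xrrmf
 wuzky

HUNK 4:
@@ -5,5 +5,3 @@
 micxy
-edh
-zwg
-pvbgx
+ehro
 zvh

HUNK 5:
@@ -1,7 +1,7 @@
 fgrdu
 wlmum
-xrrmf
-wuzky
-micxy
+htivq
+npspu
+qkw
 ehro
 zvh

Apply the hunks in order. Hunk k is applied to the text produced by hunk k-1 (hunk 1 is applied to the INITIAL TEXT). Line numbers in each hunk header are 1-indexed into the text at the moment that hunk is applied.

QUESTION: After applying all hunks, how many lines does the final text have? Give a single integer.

Answer: 7

Derivation:
Hunk 1: at line 6 remove [okcx] add [zwg] -> 9 lines: fgrdu ckoa pjot wuzky rys edh zwg pvbgx zvh
Hunk 2: at line 3 remove [rys] add [micxy] -> 9 lines: fgrdu ckoa pjot wuzky micxy edh zwg pvbgx zvh
Hunk 3: at line 1 remove [ckoa,pjot] add [wlmum,xrrmf] -> 9 lines: fgrdu wlmum xrrmf wuzky micxy edh zwg pvbgx zvh
Hunk 4: at line 5 remove [edh,zwg,pvbgx] add [ehro] -> 7 lines: fgrdu wlmum xrrmf wuzky micxy ehro zvh
Hunk 5: at line 1 remove [xrrmf,wuzky,micxy] add [htivq,npspu,qkw] -> 7 lines: fgrdu wlmum htivq npspu qkw ehro zvh
Final line count: 7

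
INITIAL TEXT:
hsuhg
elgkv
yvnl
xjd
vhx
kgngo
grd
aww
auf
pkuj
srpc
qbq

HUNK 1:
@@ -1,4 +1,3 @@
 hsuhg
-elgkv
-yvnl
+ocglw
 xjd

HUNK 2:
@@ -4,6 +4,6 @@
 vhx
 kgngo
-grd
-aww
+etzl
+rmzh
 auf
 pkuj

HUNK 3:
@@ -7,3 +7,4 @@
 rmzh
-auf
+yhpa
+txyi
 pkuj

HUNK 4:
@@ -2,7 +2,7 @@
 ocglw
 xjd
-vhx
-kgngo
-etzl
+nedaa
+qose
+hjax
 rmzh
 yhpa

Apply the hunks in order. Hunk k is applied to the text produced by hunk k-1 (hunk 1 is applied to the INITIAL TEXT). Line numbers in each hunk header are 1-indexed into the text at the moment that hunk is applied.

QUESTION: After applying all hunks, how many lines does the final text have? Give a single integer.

Answer: 12

Derivation:
Hunk 1: at line 1 remove [elgkv,yvnl] add [ocglw] -> 11 lines: hsuhg ocglw xjd vhx kgngo grd aww auf pkuj srpc qbq
Hunk 2: at line 4 remove [grd,aww] add [etzl,rmzh] -> 11 lines: hsuhg ocglw xjd vhx kgngo etzl rmzh auf pkuj srpc qbq
Hunk 3: at line 7 remove [auf] add [yhpa,txyi] -> 12 lines: hsuhg ocglw xjd vhx kgngo etzl rmzh yhpa txyi pkuj srpc qbq
Hunk 4: at line 2 remove [vhx,kgngo,etzl] add [nedaa,qose,hjax] -> 12 lines: hsuhg ocglw xjd nedaa qose hjax rmzh yhpa txyi pkuj srpc qbq
Final line count: 12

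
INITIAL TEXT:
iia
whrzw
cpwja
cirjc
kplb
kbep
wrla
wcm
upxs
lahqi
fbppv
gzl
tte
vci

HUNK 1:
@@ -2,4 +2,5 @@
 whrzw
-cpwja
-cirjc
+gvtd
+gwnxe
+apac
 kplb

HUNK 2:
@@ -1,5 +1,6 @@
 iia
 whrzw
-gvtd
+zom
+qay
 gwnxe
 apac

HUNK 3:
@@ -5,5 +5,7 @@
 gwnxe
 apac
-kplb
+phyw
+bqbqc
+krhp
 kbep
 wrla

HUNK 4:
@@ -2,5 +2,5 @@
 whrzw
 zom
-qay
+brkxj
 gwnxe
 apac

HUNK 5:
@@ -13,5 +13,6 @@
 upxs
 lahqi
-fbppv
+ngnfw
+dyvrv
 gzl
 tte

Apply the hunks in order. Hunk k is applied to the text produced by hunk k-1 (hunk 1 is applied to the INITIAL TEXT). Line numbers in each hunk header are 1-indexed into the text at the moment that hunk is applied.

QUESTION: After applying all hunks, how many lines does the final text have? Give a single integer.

Answer: 19

Derivation:
Hunk 1: at line 2 remove [cpwja,cirjc] add [gvtd,gwnxe,apac] -> 15 lines: iia whrzw gvtd gwnxe apac kplb kbep wrla wcm upxs lahqi fbppv gzl tte vci
Hunk 2: at line 1 remove [gvtd] add [zom,qay] -> 16 lines: iia whrzw zom qay gwnxe apac kplb kbep wrla wcm upxs lahqi fbppv gzl tte vci
Hunk 3: at line 5 remove [kplb] add [phyw,bqbqc,krhp] -> 18 lines: iia whrzw zom qay gwnxe apac phyw bqbqc krhp kbep wrla wcm upxs lahqi fbppv gzl tte vci
Hunk 4: at line 2 remove [qay] add [brkxj] -> 18 lines: iia whrzw zom brkxj gwnxe apac phyw bqbqc krhp kbep wrla wcm upxs lahqi fbppv gzl tte vci
Hunk 5: at line 13 remove [fbppv] add [ngnfw,dyvrv] -> 19 lines: iia whrzw zom brkxj gwnxe apac phyw bqbqc krhp kbep wrla wcm upxs lahqi ngnfw dyvrv gzl tte vci
Final line count: 19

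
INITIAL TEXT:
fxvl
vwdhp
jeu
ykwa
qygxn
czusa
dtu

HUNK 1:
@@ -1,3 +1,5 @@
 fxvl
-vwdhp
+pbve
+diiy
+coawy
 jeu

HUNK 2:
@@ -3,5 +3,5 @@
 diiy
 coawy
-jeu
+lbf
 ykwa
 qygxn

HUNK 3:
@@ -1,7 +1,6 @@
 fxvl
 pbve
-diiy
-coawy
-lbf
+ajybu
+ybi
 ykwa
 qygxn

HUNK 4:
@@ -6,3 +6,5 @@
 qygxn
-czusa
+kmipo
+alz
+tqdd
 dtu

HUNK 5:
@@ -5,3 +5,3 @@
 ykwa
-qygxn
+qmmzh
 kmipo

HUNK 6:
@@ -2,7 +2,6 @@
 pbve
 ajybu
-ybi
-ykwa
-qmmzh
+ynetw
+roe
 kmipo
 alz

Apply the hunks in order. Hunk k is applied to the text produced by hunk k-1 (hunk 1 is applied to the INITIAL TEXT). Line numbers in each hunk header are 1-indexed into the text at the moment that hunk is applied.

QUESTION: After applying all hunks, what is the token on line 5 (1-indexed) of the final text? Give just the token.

Answer: roe

Derivation:
Hunk 1: at line 1 remove [vwdhp] add [pbve,diiy,coawy] -> 9 lines: fxvl pbve diiy coawy jeu ykwa qygxn czusa dtu
Hunk 2: at line 3 remove [jeu] add [lbf] -> 9 lines: fxvl pbve diiy coawy lbf ykwa qygxn czusa dtu
Hunk 3: at line 1 remove [diiy,coawy,lbf] add [ajybu,ybi] -> 8 lines: fxvl pbve ajybu ybi ykwa qygxn czusa dtu
Hunk 4: at line 6 remove [czusa] add [kmipo,alz,tqdd] -> 10 lines: fxvl pbve ajybu ybi ykwa qygxn kmipo alz tqdd dtu
Hunk 5: at line 5 remove [qygxn] add [qmmzh] -> 10 lines: fxvl pbve ajybu ybi ykwa qmmzh kmipo alz tqdd dtu
Hunk 6: at line 2 remove [ybi,ykwa,qmmzh] add [ynetw,roe] -> 9 lines: fxvl pbve ajybu ynetw roe kmipo alz tqdd dtu
Final line 5: roe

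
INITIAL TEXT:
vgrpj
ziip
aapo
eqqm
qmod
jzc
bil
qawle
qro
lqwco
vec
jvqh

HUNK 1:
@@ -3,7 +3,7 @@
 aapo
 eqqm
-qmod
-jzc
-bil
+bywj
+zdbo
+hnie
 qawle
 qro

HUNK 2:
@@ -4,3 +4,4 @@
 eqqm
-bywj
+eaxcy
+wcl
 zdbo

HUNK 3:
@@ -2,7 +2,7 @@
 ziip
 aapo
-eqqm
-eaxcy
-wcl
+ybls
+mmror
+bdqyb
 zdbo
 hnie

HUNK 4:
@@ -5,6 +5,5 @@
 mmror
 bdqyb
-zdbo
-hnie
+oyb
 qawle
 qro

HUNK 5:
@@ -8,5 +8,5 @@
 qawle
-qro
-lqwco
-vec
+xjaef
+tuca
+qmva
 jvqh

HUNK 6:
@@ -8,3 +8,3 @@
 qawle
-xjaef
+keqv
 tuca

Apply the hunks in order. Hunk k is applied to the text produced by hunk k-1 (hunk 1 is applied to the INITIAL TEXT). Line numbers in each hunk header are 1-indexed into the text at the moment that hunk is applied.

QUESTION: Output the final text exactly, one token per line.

Hunk 1: at line 3 remove [qmod,jzc,bil] add [bywj,zdbo,hnie] -> 12 lines: vgrpj ziip aapo eqqm bywj zdbo hnie qawle qro lqwco vec jvqh
Hunk 2: at line 4 remove [bywj] add [eaxcy,wcl] -> 13 lines: vgrpj ziip aapo eqqm eaxcy wcl zdbo hnie qawle qro lqwco vec jvqh
Hunk 3: at line 2 remove [eqqm,eaxcy,wcl] add [ybls,mmror,bdqyb] -> 13 lines: vgrpj ziip aapo ybls mmror bdqyb zdbo hnie qawle qro lqwco vec jvqh
Hunk 4: at line 5 remove [zdbo,hnie] add [oyb] -> 12 lines: vgrpj ziip aapo ybls mmror bdqyb oyb qawle qro lqwco vec jvqh
Hunk 5: at line 8 remove [qro,lqwco,vec] add [xjaef,tuca,qmva] -> 12 lines: vgrpj ziip aapo ybls mmror bdqyb oyb qawle xjaef tuca qmva jvqh
Hunk 6: at line 8 remove [xjaef] add [keqv] -> 12 lines: vgrpj ziip aapo ybls mmror bdqyb oyb qawle keqv tuca qmva jvqh

Answer: vgrpj
ziip
aapo
ybls
mmror
bdqyb
oyb
qawle
keqv
tuca
qmva
jvqh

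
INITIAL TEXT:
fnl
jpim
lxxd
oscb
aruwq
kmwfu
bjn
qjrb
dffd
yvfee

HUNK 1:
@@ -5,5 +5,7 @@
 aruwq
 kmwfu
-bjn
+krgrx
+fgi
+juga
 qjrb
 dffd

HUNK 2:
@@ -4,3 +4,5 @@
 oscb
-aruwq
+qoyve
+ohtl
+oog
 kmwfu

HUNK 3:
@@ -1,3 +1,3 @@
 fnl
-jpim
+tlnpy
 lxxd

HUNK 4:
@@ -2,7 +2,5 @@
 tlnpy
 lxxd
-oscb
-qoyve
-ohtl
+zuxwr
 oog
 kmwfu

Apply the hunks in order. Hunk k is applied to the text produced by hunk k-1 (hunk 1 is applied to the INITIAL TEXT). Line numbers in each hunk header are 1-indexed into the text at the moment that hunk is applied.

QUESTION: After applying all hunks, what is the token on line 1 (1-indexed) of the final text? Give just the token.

Answer: fnl

Derivation:
Hunk 1: at line 5 remove [bjn] add [krgrx,fgi,juga] -> 12 lines: fnl jpim lxxd oscb aruwq kmwfu krgrx fgi juga qjrb dffd yvfee
Hunk 2: at line 4 remove [aruwq] add [qoyve,ohtl,oog] -> 14 lines: fnl jpim lxxd oscb qoyve ohtl oog kmwfu krgrx fgi juga qjrb dffd yvfee
Hunk 3: at line 1 remove [jpim] add [tlnpy] -> 14 lines: fnl tlnpy lxxd oscb qoyve ohtl oog kmwfu krgrx fgi juga qjrb dffd yvfee
Hunk 4: at line 2 remove [oscb,qoyve,ohtl] add [zuxwr] -> 12 lines: fnl tlnpy lxxd zuxwr oog kmwfu krgrx fgi juga qjrb dffd yvfee
Final line 1: fnl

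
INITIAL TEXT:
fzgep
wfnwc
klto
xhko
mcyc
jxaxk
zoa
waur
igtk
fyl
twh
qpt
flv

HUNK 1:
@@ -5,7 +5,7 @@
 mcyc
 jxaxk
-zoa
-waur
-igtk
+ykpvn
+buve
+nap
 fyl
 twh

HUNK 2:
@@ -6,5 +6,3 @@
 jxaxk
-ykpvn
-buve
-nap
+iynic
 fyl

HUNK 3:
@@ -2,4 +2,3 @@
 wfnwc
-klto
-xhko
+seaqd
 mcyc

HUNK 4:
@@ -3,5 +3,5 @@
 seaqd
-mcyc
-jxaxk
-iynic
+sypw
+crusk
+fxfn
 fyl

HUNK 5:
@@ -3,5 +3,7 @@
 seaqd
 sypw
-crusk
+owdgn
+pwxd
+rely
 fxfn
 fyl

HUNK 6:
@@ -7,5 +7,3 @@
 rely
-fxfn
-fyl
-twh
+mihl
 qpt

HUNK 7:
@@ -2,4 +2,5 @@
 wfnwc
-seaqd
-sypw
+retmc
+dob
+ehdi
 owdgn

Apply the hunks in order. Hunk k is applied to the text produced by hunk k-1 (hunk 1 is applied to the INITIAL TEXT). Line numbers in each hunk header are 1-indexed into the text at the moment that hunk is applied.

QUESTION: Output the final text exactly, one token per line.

Answer: fzgep
wfnwc
retmc
dob
ehdi
owdgn
pwxd
rely
mihl
qpt
flv

Derivation:
Hunk 1: at line 5 remove [zoa,waur,igtk] add [ykpvn,buve,nap] -> 13 lines: fzgep wfnwc klto xhko mcyc jxaxk ykpvn buve nap fyl twh qpt flv
Hunk 2: at line 6 remove [ykpvn,buve,nap] add [iynic] -> 11 lines: fzgep wfnwc klto xhko mcyc jxaxk iynic fyl twh qpt flv
Hunk 3: at line 2 remove [klto,xhko] add [seaqd] -> 10 lines: fzgep wfnwc seaqd mcyc jxaxk iynic fyl twh qpt flv
Hunk 4: at line 3 remove [mcyc,jxaxk,iynic] add [sypw,crusk,fxfn] -> 10 lines: fzgep wfnwc seaqd sypw crusk fxfn fyl twh qpt flv
Hunk 5: at line 3 remove [crusk] add [owdgn,pwxd,rely] -> 12 lines: fzgep wfnwc seaqd sypw owdgn pwxd rely fxfn fyl twh qpt flv
Hunk 6: at line 7 remove [fxfn,fyl,twh] add [mihl] -> 10 lines: fzgep wfnwc seaqd sypw owdgn pwxd rely mihl qpt flv
Hunk 7: at line 2 remove [seaqd,sypw] add [retmc,dob,ehdi] -> 11 lines: fzgep wfnwc retmc dob ehdi owdgn pwxd rely mihl qpt flv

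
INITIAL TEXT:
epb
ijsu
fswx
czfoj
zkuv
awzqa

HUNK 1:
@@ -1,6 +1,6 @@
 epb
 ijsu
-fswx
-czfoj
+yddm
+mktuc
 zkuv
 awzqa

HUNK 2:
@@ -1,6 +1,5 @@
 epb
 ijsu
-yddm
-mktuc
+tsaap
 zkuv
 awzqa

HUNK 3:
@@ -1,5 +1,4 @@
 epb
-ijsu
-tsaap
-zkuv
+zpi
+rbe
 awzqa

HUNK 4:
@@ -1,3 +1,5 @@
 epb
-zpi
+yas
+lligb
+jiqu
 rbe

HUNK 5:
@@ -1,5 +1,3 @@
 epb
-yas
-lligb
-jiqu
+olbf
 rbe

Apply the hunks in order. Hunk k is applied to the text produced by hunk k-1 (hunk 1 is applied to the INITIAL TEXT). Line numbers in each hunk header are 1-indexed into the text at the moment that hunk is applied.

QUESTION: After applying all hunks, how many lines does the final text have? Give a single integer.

Answer: 4

Derivation:
Hunk 1: at line 1 remove [fswx,czfoj] add [yddm,mktuc] -> 6 lines: epb ijsu yddm mktuc zkuv awzqa
Hunk 2: at line 1 remove [yddm,mktuc] add [tsaap] -> 5 lines: epb ijsu tsaap zkuv awzqa
Hunk 3: at line 1 remove [ijsu,tsaap,zkuv] add [zpi,rbe] -> 4 lines: epb zpi rbe awzqa
Hunk 4: at line 1 remove [zpi] add [yas,lligb,jiqu] -> 6 lines: epb yas lligb jiqu rbe awzqa
Hunk 5: at line 1 remove [yas,lligb,jiqu] add [olbf] -> 4 lines: epb olbf rbe awzqa
Final line count: 4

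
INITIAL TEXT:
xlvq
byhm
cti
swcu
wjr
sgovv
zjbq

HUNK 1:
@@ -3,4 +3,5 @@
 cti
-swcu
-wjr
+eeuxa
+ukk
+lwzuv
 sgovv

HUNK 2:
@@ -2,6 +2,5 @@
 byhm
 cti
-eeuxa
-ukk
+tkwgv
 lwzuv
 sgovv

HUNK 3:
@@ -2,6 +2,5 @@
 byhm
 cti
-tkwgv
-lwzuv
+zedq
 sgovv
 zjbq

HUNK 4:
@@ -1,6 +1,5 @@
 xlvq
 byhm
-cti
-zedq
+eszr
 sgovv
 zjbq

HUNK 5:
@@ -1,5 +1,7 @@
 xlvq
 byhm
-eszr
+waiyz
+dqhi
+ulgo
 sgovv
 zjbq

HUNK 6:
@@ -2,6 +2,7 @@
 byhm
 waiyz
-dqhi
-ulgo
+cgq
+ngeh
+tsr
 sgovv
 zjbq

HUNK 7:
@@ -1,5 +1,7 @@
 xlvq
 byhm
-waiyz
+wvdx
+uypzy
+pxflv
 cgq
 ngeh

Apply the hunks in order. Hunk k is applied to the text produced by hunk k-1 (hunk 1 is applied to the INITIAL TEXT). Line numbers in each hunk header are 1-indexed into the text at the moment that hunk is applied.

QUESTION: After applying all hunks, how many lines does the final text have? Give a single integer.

Hunk 1: at line 3 remove [swcu,wjr] add [eeuxa,ukk,lwzuv] -> 8 lines: xlvq byhm cti eeuxa ukk lwzuv sgovv zjbq
Hunk 2: at line 2 remove [eeuxa,ukk] add [tkwgv] -> 7 lines: xlvq byhm cti tkwgv lwzuv sgovv zjbq
Hunk 3: at line 2 remove [tkwgv,lwzuv] add [zedq] -> 6 lines: xlvq byhm cti zedq sgovv zjbq
Hunk 4: at line 1 remove [cti,zedq] add [eszr] -> 5 lines: xlvq byhm eszr sgovv zjbq
Hunk 5: at line 1 remove [eszr] add [waiyz,dqhi,ulgo] -> 7 lines: xlvq byhm waiyz dqhi ulgo sgovv zjbq
Hunk 6: at line 2 remove [dqhi,ulgo] add [cgq,ngeh,tsr] -> 8 lines: xlvq byhm waiyz cgq ngeh tsr sgovv zjbq
Hunk 7: at line 1 remove [waiyz] add [wvdx,uypzy,pxflv] -> 10 lines: xlvq byhm wvdx uypzy pxflv cgq ngeh tsr sgovv zjbq
Final line count: 10

Answer: 10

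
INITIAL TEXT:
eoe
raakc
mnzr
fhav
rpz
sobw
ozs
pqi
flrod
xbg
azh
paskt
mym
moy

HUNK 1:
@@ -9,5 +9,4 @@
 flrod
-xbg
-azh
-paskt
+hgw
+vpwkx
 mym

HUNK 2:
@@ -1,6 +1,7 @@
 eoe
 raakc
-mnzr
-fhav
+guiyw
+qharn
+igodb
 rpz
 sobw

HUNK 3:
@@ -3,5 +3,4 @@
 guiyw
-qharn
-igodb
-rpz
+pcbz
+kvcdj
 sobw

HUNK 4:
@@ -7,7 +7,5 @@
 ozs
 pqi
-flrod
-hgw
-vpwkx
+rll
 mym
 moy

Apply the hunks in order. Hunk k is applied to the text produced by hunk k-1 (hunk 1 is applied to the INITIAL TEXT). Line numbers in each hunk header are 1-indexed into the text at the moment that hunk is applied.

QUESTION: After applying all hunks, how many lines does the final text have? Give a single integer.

Answer: 11

Derivation:
Hunk 1: at line 9 remove [xbg,azh,paskt] add [hgw,vpwkx] -> 13 lines: eoe raakc mnzr fhav rpz sobw ozs pqi flrod hgw vpwkx mym moy
Hunk 2: at line 1 remove [mnzr,fhav] add [guiyw,qharn,igodb] -> 14 lines: eoe raakc guiyw qharn igodb rpz sobw ozs pqi flrod hgw vpwkx mym moy
Hunk 3: at line 3 remove [qharn,igodb,rpz] add [pcbz,kvcdj] -> 13 lines: eoe raakc guiyw pcbz kvcdj sobw ozs pqi flrod hgw vpwkx mym moy
Hunk 4: at line 7 remove [flrod,hgw,vpwkx] add [rll] -> 11 lines: eoe raakc guiyw pcbz kvcdj sobw ozs pqi rll mym moy
Final line count: 11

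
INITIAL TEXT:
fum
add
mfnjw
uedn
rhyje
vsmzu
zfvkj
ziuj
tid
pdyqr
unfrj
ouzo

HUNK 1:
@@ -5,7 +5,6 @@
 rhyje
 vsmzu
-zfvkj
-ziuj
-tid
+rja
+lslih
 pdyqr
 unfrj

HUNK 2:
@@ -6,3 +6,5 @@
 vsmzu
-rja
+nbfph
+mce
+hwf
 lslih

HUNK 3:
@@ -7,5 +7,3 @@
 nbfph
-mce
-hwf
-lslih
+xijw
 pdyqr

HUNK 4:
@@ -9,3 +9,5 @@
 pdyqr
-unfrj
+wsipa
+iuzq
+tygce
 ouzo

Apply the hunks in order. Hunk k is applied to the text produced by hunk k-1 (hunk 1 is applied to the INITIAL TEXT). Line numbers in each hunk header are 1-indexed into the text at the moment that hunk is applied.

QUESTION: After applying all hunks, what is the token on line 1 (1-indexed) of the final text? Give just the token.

Hunk 1: at line 5 remove [zfvkj,ziuj,tid] add [rja,lslih] -> 11 lines: fum add mfnjw uedn rhyje vsmzu rja lslih pdyqr unfrj ouzo
Hunk 2: at line 6 remove [rja] add [nbfph,mce,hwf] -> 13 lines: fum add mfnjw uedn rhyje vsmzu nbfph mce hwf lslih pdyqr unfrj ouzo
Hunk 3: at line 7 remove [mce,hwf,lslih] add [xijw] -> 11 lines: fum add mfnjw uedn rhyje vsmzu nbfph xijw pdyqr unfrj ouzo
Hunk 4: at line 9 remove [unfrj] add [wsipa,iuzq,tygce] -> 13 lines: fum add mfnjw uedn rhyje vsmzu nbfph xijw pdyqr wsipa iuzq tygce ouzo
Final line 1: fum

Answer: fum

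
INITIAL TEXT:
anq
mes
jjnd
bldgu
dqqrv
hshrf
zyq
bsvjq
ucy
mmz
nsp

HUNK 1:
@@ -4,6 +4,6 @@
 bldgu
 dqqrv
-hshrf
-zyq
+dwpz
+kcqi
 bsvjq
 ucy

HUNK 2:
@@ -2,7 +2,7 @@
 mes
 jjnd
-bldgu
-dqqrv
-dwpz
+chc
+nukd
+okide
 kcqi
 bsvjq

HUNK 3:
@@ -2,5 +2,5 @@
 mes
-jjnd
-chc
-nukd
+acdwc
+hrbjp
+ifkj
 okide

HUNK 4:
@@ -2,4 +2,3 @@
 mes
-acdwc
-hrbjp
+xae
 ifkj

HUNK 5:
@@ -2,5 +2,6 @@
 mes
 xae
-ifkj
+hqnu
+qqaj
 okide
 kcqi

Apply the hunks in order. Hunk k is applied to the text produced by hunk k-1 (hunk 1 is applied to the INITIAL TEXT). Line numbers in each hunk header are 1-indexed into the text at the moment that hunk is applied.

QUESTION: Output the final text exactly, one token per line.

Hunk 1: at line 4 remove [hshrf,zyq] add [dwpz,kcqi] -> 11 lines: anq mes jjnd bldgu dqqrv dwpz kcqi bsvjq ucy mmz nsp
Hunk 2: at line 2 remove [bldgu,dqqrv,dwpz] add [chc,nukd,okide] -> 11 lines: anq mes jjnd chc nukd okide kcqi bsvjq ucy mmz nsp
Hunk 3: at line 2 remove [jjnd,chc,nukd] add [acdwc,hrbjp,ifkj] -> 11 lines: anq mes acdwc hrbjp ifkj okide kcqi bsvjq ucy mmz nsp
Hunk 4: at line 2 remove [acdwc,hrbjp] add [xae] -> 10 lines: anq mes xae ifkj okide kcqi bsvjq ucy mmz nsp
Hunk 5: at line 2 remove [ifkj] add [hqnu,qqaj] -> 11 lines: anq mes xae hqnu qqaj okide kcqi bsvjq ucy mmz nsp

Answer: anq
mes
xae
hqnu
qqaj
okide
kcqi
bsvjq
ucy
mmz
nsp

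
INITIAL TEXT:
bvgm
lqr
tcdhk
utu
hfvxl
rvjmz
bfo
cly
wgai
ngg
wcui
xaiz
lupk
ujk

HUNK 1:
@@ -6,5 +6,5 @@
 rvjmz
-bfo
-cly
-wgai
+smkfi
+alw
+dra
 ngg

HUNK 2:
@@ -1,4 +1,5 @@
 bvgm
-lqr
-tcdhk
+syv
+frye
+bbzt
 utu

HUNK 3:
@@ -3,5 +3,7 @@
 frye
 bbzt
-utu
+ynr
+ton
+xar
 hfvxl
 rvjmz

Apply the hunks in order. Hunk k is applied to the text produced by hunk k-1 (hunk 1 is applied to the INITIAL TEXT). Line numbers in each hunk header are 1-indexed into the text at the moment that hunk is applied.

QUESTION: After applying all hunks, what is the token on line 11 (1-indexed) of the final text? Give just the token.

Answer: alw

Derivation:
Hunk 1: at line 6 remove [bfo,cly,wgai] add [smkfi,alw,dra] -> 14 lines: bvgm lqr tcdhk utu hfvxl rvjmz smkfi alw dra ngg wcui xaiz lupk ujk
Hunk 2: at line 1 remove [lqr,tcdhk] add [syv,frye,bbzt] -> 15 lines: bvgm syv frye bbzt utu hfvxl rvjmz smkfi alw dra ngg wcui xaiz lupk ujk
Hunk 3: at line 3 remove [utu] add [ynr,ton,xar] -> 17 lines: bvgm syv frye bbzt ynr ton xar hfvxl rvjmz smkfi alw dra ngg wcui xaiz lupk ujk
Final line 11: alw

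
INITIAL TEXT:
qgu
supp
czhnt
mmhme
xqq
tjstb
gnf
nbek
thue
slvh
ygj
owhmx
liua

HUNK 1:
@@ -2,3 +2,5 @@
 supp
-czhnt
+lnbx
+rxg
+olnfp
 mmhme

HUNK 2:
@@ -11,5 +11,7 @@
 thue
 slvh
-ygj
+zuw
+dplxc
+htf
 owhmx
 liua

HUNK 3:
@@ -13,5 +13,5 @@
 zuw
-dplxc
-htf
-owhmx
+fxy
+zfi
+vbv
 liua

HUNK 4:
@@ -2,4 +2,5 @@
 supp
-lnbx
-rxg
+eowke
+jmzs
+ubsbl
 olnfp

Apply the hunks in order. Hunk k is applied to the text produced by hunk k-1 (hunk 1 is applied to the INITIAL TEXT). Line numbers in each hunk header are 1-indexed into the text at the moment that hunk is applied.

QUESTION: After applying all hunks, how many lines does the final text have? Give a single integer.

Answer: 18

Derivation:
Hunk 1: at line 2 remove [czhnt] add [lnbx,rxg,olnfp] -> 15 lines: qgu supp lnbx rxg olnfp mmhme xqq tjstb gnf nbek thue slvh ygj owhmx liua
Hunk 2: at line 11 remove [ygj] add [zuw,dplxc,htf] -> 17 lines: qgu supp lnbx rxg olnfp mmhme xqq tjstb gnf nbek thue slvh zuw dplxc htf owhmx liua
Hunk 3: at line 13 remove [dplxc,htf,owhmx] add [fxy,zfi,vbv] -> 17 lines: qgu supp lnbx rxg olnfp mmhme xqq tjstb gnf nbek thue slvh zuw fxy zfi vbv liua
Hunk 4: at line 2 remove [lnbx,rxg] add [eowke,jmzs,ubsbl] -> 18 lines: qgu supp eowke jmzs ubsbl olnfp mmhme xqq tjstb gnf nbek thue slvh zuw fxy zfi vbv liua
Final line count: 18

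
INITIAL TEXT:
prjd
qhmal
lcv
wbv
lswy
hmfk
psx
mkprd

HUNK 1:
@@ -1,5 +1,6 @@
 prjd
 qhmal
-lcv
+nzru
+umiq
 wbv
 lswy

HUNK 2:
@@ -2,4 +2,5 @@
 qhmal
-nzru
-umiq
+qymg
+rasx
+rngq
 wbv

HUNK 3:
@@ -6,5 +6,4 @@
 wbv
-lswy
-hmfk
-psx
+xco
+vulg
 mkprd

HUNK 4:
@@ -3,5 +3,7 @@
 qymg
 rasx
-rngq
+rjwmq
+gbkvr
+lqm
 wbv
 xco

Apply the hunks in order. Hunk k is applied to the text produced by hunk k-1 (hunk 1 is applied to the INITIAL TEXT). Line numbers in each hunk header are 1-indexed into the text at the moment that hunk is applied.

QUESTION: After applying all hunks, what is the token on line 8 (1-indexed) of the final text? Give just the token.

Answer: wbv

Derivation:
Hunk 1: at line 1 remove [lcv] add [nzru,umiq] -> 9 lines: prjd qhmal nzru umiq wbv lswy hmfk psx mkprd
Hunk 2: at line 2 remove [nzru,umiq] add [qymg,rasx,rngq] -> 10 lines: prjd qhmal qymg rasx rngq wbv lswy hmfk psx mkprd
Hunk 3: at line 6 remove [lswy,hmfk,psx] add [xco,vulg] -> 9 lines: prjd qhmal qymg rasx rngq wbv xco vulg mkprd
Hunk 4: at line 3 remove [rngq] add [rjwmq,gbkvr,lqm] -> 11 lines: prjd qhmal qymg rasx rjwmq gbkvr lqm wbv xco vulg mkprd
Final line 8: wbv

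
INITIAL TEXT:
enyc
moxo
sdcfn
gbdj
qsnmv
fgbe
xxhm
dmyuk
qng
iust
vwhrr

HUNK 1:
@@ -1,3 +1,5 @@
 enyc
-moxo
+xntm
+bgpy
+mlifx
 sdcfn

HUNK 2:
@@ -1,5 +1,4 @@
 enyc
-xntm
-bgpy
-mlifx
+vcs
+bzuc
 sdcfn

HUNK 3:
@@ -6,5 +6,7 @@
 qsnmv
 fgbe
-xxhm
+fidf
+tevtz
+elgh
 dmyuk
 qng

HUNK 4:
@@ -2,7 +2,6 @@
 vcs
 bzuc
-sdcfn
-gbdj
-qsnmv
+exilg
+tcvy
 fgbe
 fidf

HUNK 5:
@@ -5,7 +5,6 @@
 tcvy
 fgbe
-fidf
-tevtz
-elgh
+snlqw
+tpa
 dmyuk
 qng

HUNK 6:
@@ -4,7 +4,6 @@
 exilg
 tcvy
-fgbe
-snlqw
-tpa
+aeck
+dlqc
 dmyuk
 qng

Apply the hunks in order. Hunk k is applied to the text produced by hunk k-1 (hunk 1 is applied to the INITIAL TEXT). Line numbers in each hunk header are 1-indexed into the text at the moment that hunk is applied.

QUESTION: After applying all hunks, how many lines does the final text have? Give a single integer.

Answer: 11

Derivation:
Hunk 1: at line 1 remove [moxo] add [xntm,bgpy,mlifx] -> 13 lines: enyc xntm bgpy mlifx sdcfn gbdj qsnmv fgbe xxhm dmyuk qng iust vwhrr
Hunk 2: at line 1 remove [xntm,bgpy,mlifx] add [vcs,bzuc] -> 12 lines: enyc vcs bzuc sdcfn gbdj qsnmv fgbe xxhm dmyuk qng iust vwhrr
Hunk 3: at line 6 remove [xxhm] add [fidf,tevtz,elgh] -> 14 lines: enyc vcs bzuc sdcfn gbdj qsnmv fgbe fidf tevtz elgh dmyuk qng iust vwhrr
Hunk 4: at line 2 remove [sdcfn,gbdj,qsnmv] add [exilg,tcvy] -> 13 lines: enyc vcs bzuc exilg tcvy fgbe fidf tevtz elgh dmyuk qng iust vwhrr
Hunk 5: at line 5 remove [fidf,tevtz,elgh] add [snlqw,tpa] -> 12 lines: enyc vcs bzuc exilg tcvy fgbe snlqw tpa dmyuk qng iust vwhrr
Hunk 6: at line 4 remove [fgbe,snlqw,tpa] add [aeck,dlqc] -> 11 lines: enyc vcs bzuc exilg tcvy aeck dlqc dmyuk qng iust vwhrr
Final line count: 11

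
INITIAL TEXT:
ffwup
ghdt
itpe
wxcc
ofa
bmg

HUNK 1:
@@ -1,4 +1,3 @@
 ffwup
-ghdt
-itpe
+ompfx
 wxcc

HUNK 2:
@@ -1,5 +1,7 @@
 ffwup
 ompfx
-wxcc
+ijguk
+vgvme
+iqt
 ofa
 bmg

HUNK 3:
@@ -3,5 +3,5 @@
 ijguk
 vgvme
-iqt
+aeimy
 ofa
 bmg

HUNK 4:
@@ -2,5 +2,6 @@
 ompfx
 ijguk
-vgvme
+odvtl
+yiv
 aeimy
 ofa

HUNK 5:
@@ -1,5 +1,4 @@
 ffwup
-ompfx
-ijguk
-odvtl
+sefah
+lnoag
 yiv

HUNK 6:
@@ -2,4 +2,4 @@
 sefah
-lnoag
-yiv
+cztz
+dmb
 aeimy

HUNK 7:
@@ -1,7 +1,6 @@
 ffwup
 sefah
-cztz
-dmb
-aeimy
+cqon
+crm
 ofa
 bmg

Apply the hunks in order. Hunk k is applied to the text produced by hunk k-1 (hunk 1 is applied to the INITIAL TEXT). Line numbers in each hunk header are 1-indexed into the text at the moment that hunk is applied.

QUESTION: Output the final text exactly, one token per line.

Hunk 1: at line 1 remove [ghdt,itpe] add [ompfx] -> 5 lines: ffwup ompfx wxcc ofa bmg
Hunk 2: at line 1 remove [wxcc] add [ijguk,vgvme,iqt] -> 7 lines: ffwup ompfx ijguk vgvme iqt ofa bmg
Hunk 3: at line 3 remove [iqt] add [aeimy] -> 7 lines: ffwup ompfx ijguk vgvme aeimy ofa bmg
Hunk 4: at line 2 remove [vgvme] add [odvtl,yiv] -> 8 lines: ffwup ompfx ijguk odvtl yiv aeimy ofa bmg
Hunk 5: at line 1 remove [ompfx,ijguk,odvtl] add [sefah,lnoag] -> 7 lines: ffwup sefah lnoag yiv aeimy ofa bmg
Hunk 6: at line 2 remove [lnoag,yiv] add [cztz,dmb] -> 7 lines: ffwup sefah cztz dmb aeimy ofa bmg
Hunk 7: at line 1 remove [cztz,dmb,aeimy] add [cqon,crm] -> 6 lines: ffwup sefah cqon crm ofa bmg

Answer: ffwup
sefah
cqon
crm
ofa
bmg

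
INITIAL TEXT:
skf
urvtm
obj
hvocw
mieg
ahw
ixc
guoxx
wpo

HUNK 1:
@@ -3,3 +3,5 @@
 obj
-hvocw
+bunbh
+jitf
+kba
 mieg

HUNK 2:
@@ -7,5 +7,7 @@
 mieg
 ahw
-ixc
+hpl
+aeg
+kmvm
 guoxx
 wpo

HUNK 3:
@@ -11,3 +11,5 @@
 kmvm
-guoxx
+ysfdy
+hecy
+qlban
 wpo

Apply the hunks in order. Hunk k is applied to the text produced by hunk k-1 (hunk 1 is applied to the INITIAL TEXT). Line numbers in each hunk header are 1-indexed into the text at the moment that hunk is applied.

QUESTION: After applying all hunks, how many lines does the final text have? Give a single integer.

Hunk 1: at line 3 remove [hvocw] add [bunbh,jitf,kba] -> 11 lines: skf urvtm obj bunbh jitf kba mieg ahw ixc guoxx wpo
Hunk 2: at line 7 remove [ixc] add [hpl,aeg,kmvm] -> 13 lines: skf urvtm obj bunbh jitf kba mieg ahw hpl aeg kmvm guoxx wpo
Hunk 3: at line 11 remove [guoxx] add [ysfdy,hecy,qlban] -> 15 lines: skf urvtm obj bunbh jitf kba mieg ahw hpl aeg kmvm ysfdy hecy qlban wpo
Final line count: 15

Answer: 15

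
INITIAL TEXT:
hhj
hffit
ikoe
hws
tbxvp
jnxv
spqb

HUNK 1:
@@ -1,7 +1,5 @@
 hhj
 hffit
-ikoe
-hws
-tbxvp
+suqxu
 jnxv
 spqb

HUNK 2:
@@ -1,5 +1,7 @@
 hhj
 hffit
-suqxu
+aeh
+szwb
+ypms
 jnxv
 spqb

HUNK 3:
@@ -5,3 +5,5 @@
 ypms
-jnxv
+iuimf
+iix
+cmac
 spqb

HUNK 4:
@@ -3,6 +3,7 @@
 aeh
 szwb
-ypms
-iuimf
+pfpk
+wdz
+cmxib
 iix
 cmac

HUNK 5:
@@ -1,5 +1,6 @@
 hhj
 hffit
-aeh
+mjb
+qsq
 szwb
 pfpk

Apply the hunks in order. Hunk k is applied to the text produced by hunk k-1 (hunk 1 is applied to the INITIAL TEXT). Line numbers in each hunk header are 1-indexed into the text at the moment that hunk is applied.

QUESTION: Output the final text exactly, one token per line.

Hunk 1: at line 1 remove [ikoe,hws,tbxvp] add [suqxu] -> 5 lines: hhj hffit suqxu jnxv spqb
Hunk 2: at line 1 remove [suqxu] add [aeh,szwb,ypms] -> 7 lines: hhj hffit aeh szwb ypms jnxv spqb
Hunk 3: at line 5 remove [jnxv] add [iuimf,iix,cmac] -> 9 lines: hhj hffit aeh szwb ypms iuimf iix cmac spqb
Hunk 4: at line 3 remove [ypms,iuimf] add [pfpk,wdz,cmxib] -> 10 lines: hhj hffit aeh szwb pfpk wdz cmxib iix cmac spqb
Hunk 5: at line 1 remove [aeh] add [mjb,qsq] -> 11 lines: hhj hffit mjb qsq szwb pfpk wdz cmxib iix cmac spqb

Answer: hhj
hffit
mjb
qsq
szwb
pfpk
wdz
cmxib
iix
cmac
spqb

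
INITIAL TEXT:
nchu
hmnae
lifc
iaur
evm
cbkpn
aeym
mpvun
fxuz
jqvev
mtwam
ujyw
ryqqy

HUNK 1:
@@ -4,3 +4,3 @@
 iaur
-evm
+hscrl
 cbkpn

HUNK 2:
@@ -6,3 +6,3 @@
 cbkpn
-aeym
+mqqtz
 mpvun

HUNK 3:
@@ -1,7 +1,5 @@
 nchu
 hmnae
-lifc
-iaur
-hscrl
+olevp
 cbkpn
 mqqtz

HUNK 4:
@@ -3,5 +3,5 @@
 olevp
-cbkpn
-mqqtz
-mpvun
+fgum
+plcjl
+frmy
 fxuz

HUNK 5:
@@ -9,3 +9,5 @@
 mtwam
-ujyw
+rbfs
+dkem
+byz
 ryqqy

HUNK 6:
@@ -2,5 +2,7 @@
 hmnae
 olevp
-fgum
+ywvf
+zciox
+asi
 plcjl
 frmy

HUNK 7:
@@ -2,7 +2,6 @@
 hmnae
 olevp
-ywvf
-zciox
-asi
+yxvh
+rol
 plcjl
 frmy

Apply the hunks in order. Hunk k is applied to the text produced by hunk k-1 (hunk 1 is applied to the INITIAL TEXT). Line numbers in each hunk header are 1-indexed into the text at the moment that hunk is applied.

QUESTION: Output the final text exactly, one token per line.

Hunk 1: at line 4 remove [evm] add [hscrl] -> 13 lines: nchu hmnae lifc iaur hscrl cbkpn aeym mpvun fxuz jqvev mtwam ujyw ryqqy
Hunk 2: at line 6 remove [aeym] add [mqqtz] -> 13 lines: nchu hmnae lifc iaur hscrl cbkpn mqqtz mpvun fxuz jqvev mtwam ujyw ryqqy
Hunk 3: at line 1 remove [lifc,iaur,hscrl] add [olevp] -> 11 lines: nchu hmnae olevp cbkpn mqqtz mpvun fxuz jqvev mtwam ujyw ryqqy
Hunk 4: at line 3 remove [cbkpn,mqqtz,mpvun] add [fgum,plcjl,frmy] -> 11 lines: nchu hmnae olevp fgum plcjl frmy fxuz jqvev mtwam ujyw ryqqy
Hunk 5: at line 9 remove [ujyw] add [rbfs,dkem,byz] -> 13 lines: nchu hmnae olevp fgum plcjl frmy fxuz jqvev mtwam rbfs dkem byz ryqqy
Hunk 6: at line 2 remove [fgum] add [ywvf,zciox,asi] -> 15 lines: nchu hmnae olevp ywvf zciox asi plcjl frmy fxuz jqvev mtwam rbfs dkem byz ryqqy
Hunk 7: at line 2 remove [ywvf,zciox,asi] add [yxvh,rol] -> 14 lines: nchu hmnae olevp yxvh rol plcjl frmy fxuz jqvev mtwam rbfs dkem byz ryqqy

Answer: nchu
hmnae
olevp
yxvh
rol
plcjl
frmy
fxuz
jqvev
mtwam
rbfs
dkem
byz
ryqqy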